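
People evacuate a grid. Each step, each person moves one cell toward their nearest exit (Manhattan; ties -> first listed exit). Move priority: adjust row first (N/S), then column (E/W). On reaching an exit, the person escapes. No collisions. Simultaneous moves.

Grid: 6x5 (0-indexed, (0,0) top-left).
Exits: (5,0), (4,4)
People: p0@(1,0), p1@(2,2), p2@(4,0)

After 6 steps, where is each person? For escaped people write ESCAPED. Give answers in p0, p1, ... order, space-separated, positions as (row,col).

Step 1: p0:(1,0)->(2,0) | p1:(2,2)->(3,2) | p2:(4,0)->(5,0)->EXIT
Step 2: p0:(2,0)->(3,0) | p1:(3,2)->(4,2) | p2:escaped
Step 3: p0:(3,0)->(4,0) | p1:(4,2)->(4,3) | p2:escaped
Step 4: p0:(4,0)->(5,0)->EXIT | p1:(4,3)->(4,4)->EXIT | p2:escaped

ESCAPED ESCAPED ESCAPED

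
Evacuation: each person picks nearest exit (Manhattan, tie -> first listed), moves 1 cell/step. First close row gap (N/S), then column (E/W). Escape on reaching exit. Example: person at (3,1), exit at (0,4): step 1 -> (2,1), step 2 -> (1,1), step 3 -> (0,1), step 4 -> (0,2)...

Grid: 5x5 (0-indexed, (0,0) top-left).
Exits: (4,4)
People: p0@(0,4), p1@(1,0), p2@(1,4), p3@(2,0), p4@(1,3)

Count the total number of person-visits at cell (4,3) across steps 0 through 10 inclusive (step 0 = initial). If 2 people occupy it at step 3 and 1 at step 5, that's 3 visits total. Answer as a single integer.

Answer: 3

Derivation:
Step 0: p0@(0,4) p1@(1,0) p2@(1,4) p3@(2,0) p4@(1,3) -> at (4,3): 0 [-], cum=0
Step 1: p0@(1,4) p1@(2,0) p2@(2,4) p3@(3,0) p4@(2,3) -> at (4,3): 0 [-], cum=0
Step 2: p0@(2,4) p1@(3,0) p2@(3,4) p3@(4,0) p4@(3,3) -> at (4,3): 0 [-], cum=0
Step 3: p0@(3,4) p1@(4,0) p2@ESC p3@(4,1) p4@(4,3) -> at (4,3): 1 [p4], cum=1
Step 4: p0@ESC p1@(4,1) p2@ESC p3@(4,2) p4@ESC -> at (4,3): 0 [-], cum=1
Step 5: p0@ESC p1@(4,2) p2@ESC p3@(4,3) p4@ESC -> at (4,3): 1 [p3], cum=2
Step 6: p0@ESC p1@(4,3) p2@ESC p3@ESC p4@ESC -> at (4,3): 1 [p1], cum=3
Step 7: p0@ESC p1@ESC p2@ESC p3@ESC p4@ESC -> at (4,3): 0 [-], cum=3
Total visits = 3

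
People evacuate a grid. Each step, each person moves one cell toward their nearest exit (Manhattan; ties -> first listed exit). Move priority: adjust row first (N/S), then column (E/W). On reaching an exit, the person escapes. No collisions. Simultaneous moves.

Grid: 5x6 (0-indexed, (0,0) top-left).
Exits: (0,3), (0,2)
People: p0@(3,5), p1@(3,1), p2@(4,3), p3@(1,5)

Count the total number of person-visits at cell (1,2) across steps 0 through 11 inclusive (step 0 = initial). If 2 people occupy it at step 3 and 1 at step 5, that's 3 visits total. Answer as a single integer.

Step 0: p0@(3,5) p1@(3,1) p2@(4,3) p3@(1,5) -> at (1,2): 0 [-], cum=0
Step 1: p0@(2,5) p1@(2,1) p2@(3,3) p3@(0,5) -> at (1,2): 0 [-], cum=0
Step 2: p0@(1,5) p1@(1,1) p2@(2,3) p3@(0,4) -> at (1,2): 0 [-], cum=0
Step 3: p0@(0,5) p1@(0,1) p2@(1,3) p3@ESC -> at (1,2): 0 [-], cum=0
Step 4: p0@(0,4) p1@ESC p2@ESC p3@ESC -> at (1,2): 0 [-], cum=0
Step 5: p0@ESC p1@ESC p2@ESC p3@ESC -> at (1,2): 0 [-], cum=0
Total visits = 0

Answer: 0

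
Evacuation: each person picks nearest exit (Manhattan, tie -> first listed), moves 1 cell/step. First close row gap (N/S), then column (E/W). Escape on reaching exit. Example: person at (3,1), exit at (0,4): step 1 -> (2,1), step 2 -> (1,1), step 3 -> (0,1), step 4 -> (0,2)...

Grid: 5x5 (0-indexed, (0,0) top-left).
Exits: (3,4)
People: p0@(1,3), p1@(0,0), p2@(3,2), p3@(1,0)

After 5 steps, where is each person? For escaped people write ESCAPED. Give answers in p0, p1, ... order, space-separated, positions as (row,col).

Step 1: p0:(1,3)->(2,3) | p1:(0,0)->(1,0) | p2:(3,2)->(3,3) | p3:(1,0)->(2,0)
Step 2: p0:(2,3)->(3,3) | p1:(1,0)->(2,0) | p2:(3,3)->(3,4)->EXIT | p3:(2,0)->(3,0)
Step 3: p0:(3,3)->(3,4)->EXIT | p1:(2,0)->(3,0) | p2:escaped | p3:(3,0)->(3,1)
Step 4: p0:escaped | p1:(3,0)->(3,1) | p2:escaped | p3:(3,1)->(3,2)
Step 5: p0:escaped | p1:(3,1)->(3,2) | p2:escaped | p3:(3,2)->(3,3)

ESCAPED (3,2) ESCAPED (3,3)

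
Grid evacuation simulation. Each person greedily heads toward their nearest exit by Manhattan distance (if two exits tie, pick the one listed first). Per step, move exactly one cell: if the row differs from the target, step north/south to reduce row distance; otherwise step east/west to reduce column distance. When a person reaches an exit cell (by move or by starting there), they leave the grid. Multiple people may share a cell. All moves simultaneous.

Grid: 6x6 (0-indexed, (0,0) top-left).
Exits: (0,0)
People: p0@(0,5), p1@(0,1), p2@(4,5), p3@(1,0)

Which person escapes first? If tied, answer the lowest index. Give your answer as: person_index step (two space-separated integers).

Step 1: p0:(0,5)->(0,4) | p1:(0,1)->(0,0)->EXIT | p2:(4,5)->(3,5) | p3:(1,0)->(0,0)->EXIT
Step 2: p0:(0,4)->(0,3) | p1:escaped | p2:(3,5)->(2,5) | p3:escaped
Step 3: p0:(0,3)->(0,2) | p1:escaped | p2:(2,5)->(1,5) | p3:escaped
Step 4: p0:(0,2)->(0,1) | p1:escaped | p2:(1,5)->(0,5) | p3:escaped
Step 5: p0:(0,1)->(0,0)->EXIT | p1:escaped | p2:(0,5)->(0,4) | p3:escaped
Step 6: p0:escaped | p1:escaped | p2:(0,4)->(0,3) | p3:escaped
Step 7: p0:escaped | p1:escaped | p2:(0,3)->(0,2) | p3:escaped
Step 8: p0:escaped | p1:escaped | p2:(0,2)->(0,1) | p3:escaped
Step 9: p0:escaped | p1:escaped | p2:(0,1)->(0,0)->EXIT | p3:escaped
Exit steps: [5, 1, 9, 1]
First to escape: p1 at step 1

Answer: 1 1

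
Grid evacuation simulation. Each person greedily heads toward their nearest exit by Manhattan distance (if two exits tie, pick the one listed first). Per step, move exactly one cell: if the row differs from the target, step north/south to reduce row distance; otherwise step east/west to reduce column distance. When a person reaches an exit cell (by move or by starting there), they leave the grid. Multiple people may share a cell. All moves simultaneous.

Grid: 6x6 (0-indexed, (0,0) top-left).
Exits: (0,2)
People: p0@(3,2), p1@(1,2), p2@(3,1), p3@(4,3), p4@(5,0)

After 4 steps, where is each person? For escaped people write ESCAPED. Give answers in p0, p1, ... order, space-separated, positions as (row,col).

Step 1: p0:(3,2)->(2,2) | p1:(1,2)->(0,2)->EXIT | p2:(3,1)->(2,1) | p3:(4,3)->(3,3) | p4:(5,0)->(4,0)
Step 2: p0:(2,2)->(1,2) | p1:escaped | p2:(2,1)->(1,1) | p3:(3,3)->(2,3) | p4:(4,0)->(3,0)
Step 3: p0:(1,2)->(0,2)->EXIT | p1:escaped | p2:(1,1)->(0,1) | p3:(2,3)->(1,3) | p4:(3,0)->(2,0)
Step 4: p0:escaped | p1:escaped | p2:(0,1)->(0,2)->EXIT | p3:(1,3)->(0,3) | p4:(2,0)->(1,0)

ESCAPED ESCAPED ESCAPED (0,3) (1,0)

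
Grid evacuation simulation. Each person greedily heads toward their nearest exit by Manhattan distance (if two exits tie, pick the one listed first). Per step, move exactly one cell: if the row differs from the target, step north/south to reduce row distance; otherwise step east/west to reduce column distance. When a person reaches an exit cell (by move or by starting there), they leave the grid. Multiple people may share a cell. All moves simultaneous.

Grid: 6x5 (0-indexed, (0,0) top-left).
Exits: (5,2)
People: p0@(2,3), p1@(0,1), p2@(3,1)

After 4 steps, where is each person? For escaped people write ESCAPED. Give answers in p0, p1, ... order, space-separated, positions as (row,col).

Step 1: p0:(2,3)->(3,3) | p1:(0,1)->(1,1) | p2:(3,1)->(4,1)
Step 2: p0:(3,3)->(4,3) | p1:(1,1)->(2,1) | p2:(4,1)->(5,1)
Step 3: p0:(4,3)->(5,3) | p1:(2,1)->(3,1) | p2:(5,1)->(5,2)->EXIT
Step 4: p0:(5,3)->(5,2)->EXIT | p1:(3,1)->(4,1) | p2:escaped

ESCAPED (4,1) ESCAPED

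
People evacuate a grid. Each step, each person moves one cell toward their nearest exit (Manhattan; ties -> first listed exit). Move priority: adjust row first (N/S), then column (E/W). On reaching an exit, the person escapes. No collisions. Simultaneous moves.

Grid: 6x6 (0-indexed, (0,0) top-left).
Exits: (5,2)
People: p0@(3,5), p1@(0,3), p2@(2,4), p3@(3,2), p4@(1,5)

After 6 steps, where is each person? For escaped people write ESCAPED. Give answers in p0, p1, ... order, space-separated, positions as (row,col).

Step 1: p0:(3,5)->(4,5) | p1:(0,3)->(1,3) | p2:(2,4)->(3,4) | p3:(3,2)->(4,2) | p4:(1,5)->(2,5)
Step 2: p0:(4,5)->(5,5) | p1:(1,3)->(2,3) | p2:(3,4)->(4,4) | p3:(4,2)->(5,2)->EXIT | p4:(2,5)->(3,5)
Step 3: p0:(5,5)->(5,4) | p1:(2,3)->(3,3) | p2:(4,4)->(5,4) | p3:escaped | p4:(3,5)->(4,5)
Step 4: p0:(5,4)->(5,3) | p1:(3,3)->(4,3) | p2:(5,4)->(5,3) | p3:escaped | p4:(4,5)->(5,5)
Step 5: p0:(5,3)->(5,2)->EXIT | p1:(4,3)->(5,3) | p2:(5,3)->(5,2)->EXIT | p3:escaped | p4:(5,5)->(5,4)
Step 6: p0:escaped | p1:(5,3)->(5,2)->EXIT | p2:escaped | p3:escaped | p4:(5,4)->(5,3)

ESCAPED ESCAPED ESCAPED ESCAPED (5,3)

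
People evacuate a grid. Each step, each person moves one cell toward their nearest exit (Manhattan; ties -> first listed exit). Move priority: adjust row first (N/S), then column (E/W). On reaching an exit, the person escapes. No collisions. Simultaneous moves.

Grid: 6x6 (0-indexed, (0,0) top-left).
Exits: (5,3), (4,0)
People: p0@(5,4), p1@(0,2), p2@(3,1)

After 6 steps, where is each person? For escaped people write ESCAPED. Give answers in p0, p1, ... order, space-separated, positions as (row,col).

Step 1: p0:(5,4)->(5,3)->EXIT | p1:(0,2)->(1,2) | p2:(3,1)->(4,1)
Step 2: p0:escaped | p1:(1,2)->(2,2) | p2:(4,1)->(4,0)->EXIT
Step 3: p0:escaped | p1:(2,2)->(3,2) | p2:escaped
Step 4: p0:escaped | p1:(3,2)->(4,2) | p2:escaped
Step 5: p0:escaped | p1:(4,2)->(5,2) | p2:escaped
Step 6: p0:escaped | p1:(5,2)->(5,3)->EXIT | p2:escaped

ESCAPED ESCAPED ESCAPED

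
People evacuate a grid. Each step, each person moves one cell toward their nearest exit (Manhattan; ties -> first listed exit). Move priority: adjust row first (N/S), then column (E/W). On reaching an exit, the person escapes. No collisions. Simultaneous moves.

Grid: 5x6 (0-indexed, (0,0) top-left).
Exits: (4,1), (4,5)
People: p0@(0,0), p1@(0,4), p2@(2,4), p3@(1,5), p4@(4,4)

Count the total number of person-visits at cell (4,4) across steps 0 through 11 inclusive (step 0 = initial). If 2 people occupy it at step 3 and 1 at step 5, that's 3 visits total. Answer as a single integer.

Step 0: p0@(0,0) p1@(0,4) p2@(2,4) p3@(1,5) p4@(4,4) -> at (4,4): 1 [p4], cum=1
Step 1: p0@(1,0) p1@(1,4) p2@(3,4) p3@(2,5) p4@ESC -> at (4,4): 0 [-], cum=1
Step 2: p0@(2,0) p1@(2,4) p2@(4,4) p3@(3,5) p4@ESC -> at (4,4): 1 [p2], cum=2
Step 3: p0@(3,0) p1@(3,4) p2@ESC p3@ESC p4@ESC -> at (4,4): 0 [-], cum=2
Step 4: p0@(4,0) p1@(4,4) p2@ESC p3@ESC p4@ESC -> at (4,4): 1 [p1], cum=3
Step 5: p0@ESC p1@ESC p2@ESC p3@ESC p4@ESC -> at (4,4): 0 [-], cum=3
Total visits = 3

Answer: 3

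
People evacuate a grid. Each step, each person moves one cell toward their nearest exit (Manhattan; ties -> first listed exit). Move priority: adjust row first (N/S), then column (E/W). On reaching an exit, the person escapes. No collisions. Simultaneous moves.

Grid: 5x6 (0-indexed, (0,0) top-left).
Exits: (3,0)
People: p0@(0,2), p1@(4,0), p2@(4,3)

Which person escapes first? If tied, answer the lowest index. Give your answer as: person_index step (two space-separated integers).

Step 1: p0:(0,2)->(1,2) | p1:(4,0)->(3,0)->EXIT | p2:(4,3)->(3,3)
Step 2: p0:(1,2)->(2,2) | p1:escaped | p2:(3,3)->(3,2)
Step 3: p0:(2,2)->(3,2) | p1:escaped | p2:(3,2)->(3,1)
Step 4: p0:(3,2)->(3,1) | p1:escaped | p2:(3,1)->(3,0)->EXIT
Step 5: p0:(3,1)->(3,0)->EXIT | p1:escaped | p2:escaped
Exit steps: [5, 1, 4]
First to escape: p1 at step 1

Answer: 1 1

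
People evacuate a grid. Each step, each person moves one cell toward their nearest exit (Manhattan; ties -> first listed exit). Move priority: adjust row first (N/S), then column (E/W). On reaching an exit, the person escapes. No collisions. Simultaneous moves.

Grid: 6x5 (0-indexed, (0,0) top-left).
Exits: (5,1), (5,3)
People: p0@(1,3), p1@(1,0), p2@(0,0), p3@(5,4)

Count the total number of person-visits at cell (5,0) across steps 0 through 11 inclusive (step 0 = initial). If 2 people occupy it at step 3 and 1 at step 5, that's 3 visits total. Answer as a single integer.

Step 0: p0@(1,3) p1@(1,0) p2@(0,0) p3@(5,4) -> at (5,0): 0 [-], cum=0
Step 1: p0@(2,3) p1@(2,0) p2@(1,0) p3@ESC -> at (5,0): 0 [-], cum=0
Step 2: p0@(3,3) p1@(3,0) p2@(2,0) p3@ESC -> at (5,0): 0 [-], cum=0
Step 3: p0@(4,3) p1@(4,0) p2@(3,0) p3@ESC -> at (5,0): 0 [-], cum=0
Step 4: p0@ESC p1@(5,0) p2@(4,0) p3@ESC -> at (5,0): 1 [p1], cum=1
Step 5: p0@ESC p1@ESC p2@(5,0) p3@ESC -> at (5,0): 1 [p2], cum=2
Step 6: p0@ESC p1@ESC p2@ESC p3@ESC -> at (5,0): 0 [-], cum=2
Total visits = 2

Answer: 2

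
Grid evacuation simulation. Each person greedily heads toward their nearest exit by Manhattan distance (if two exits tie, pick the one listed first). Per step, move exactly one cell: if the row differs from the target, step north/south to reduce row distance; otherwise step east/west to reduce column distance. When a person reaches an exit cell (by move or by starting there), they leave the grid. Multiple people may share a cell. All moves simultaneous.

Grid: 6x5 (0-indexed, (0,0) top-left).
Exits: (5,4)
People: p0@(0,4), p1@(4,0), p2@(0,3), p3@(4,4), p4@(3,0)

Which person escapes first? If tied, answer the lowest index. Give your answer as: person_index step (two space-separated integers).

Step 1: p0:(0,4)->(1,4) | p1:(4,0)->(5,0) | p2:(0,3)->(1,3) | p3:(4,4)->(5,4)->EXIT | p4:(3,0)->(4,0)
Step 2: p0:(1,4)->(2,4) | p1:(5,0)->(5,1) | p2:(1,3)->(2,3) | p3:escaped | p4:(4,0)->(5,0)
Step 3: p0:(2,4)->(3,4) | p1:(5,1)->(5,2) | p2:(2,3)->(3,3) | p3:escaped | p4:(5,0)->(5,1)
Step 4: p0:(3,4)->(4,4) | p1:(5,2)->(5,3) | p2:(3,3)->(4,3) | p3:escaped | p4:(5,1)->(5,2)
Step 5: p0:(4,4)->(5,4)->EXIT | p1:(5,3)->(5,4)->EXIT | p2:(4,3)->(5,3) | p3:escaped | p4:(5,2)->(5,3)
Step 6: p0:escaped | p1:escaped | p2:(5,3)->(5,4)->EXIT | p3:escaped | p4:(5,3)->(5,4)->EXIT
Exit steps: [5, 5, 6, 1, 6]
First to escape: p3 at step 1

Answer: 3 1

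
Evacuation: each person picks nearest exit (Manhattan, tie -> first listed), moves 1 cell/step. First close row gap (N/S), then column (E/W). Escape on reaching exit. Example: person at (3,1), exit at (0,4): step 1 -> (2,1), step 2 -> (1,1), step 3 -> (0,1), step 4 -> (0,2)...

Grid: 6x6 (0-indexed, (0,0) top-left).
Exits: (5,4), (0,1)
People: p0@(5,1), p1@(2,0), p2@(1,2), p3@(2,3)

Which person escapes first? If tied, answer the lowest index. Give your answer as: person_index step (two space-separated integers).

Answer: 2 2

Derivation:
Step 1: p0:(5,1)->(5,2) | p1:(2,0)->(1,0) | p2:(1,2)->(0,2) | p3:(2,3)->(3,3)
Step 2: p0:(5,2)->(5,3) | p1:(1,0)->(0,0) | p2:(0,2)->(0,1)->EXIT | p3:(3,3)->(4,3)
Step 3: p0:(5,3)->(5,4)->EXIT | p1:(0,0)->(0,1)->EXIT | p2:escaped | p3:(4,3)->(5,3)
Step 4: p0:escaped | p1:escaped | p2:escaped | p3:(5,3)->(5,4)->EXIT
Exit steps: [3, 3, 2, 4]
First to escape: p2 at step 2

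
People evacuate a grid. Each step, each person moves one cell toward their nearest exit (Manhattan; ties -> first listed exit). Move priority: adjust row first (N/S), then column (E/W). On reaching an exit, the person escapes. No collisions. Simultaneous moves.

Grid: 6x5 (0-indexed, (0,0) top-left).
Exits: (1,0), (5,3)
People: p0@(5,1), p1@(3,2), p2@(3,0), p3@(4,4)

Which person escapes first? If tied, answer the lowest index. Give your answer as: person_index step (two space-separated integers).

Answer: 0 2

Derivation:
Step 1: p0:(5,1)->(5,2) | p1:(3,2)->(4,2) | p2:(3,0)->(2,0) | p3:(4,4)->(5,4)
Step 2: p0:(5,2)->(5,3)->EXIT | p1:(4,2)->(5,2) | p2:(2,0)->(1,0)->EXIT | p3:(5,4)->(5,3)->EXIT
Step 3: p0:escaped | p1:(5,2)->(5,3)->EXIT | p2:escaped | p3:escaped
Exit steps: [2, 3, 2, 2]
First to escape: p0 at step 2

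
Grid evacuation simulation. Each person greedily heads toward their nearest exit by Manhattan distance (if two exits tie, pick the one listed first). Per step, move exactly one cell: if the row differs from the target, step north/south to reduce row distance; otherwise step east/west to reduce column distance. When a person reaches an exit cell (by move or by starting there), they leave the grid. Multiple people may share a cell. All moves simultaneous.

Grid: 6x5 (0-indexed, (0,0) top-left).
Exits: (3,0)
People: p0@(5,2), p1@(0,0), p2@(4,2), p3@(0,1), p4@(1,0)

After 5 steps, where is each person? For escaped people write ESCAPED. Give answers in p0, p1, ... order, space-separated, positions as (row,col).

Step 1: p0:(5,2)->(4,2) | p1:(0,0)->(1,0) | p2:(4,2)->(3,2) | p3:(0,1)->(1,1) | p4:(1,0)->(2,0)
Step 2: p0:(4,2)->(3,2) | p1:(1,0)->(2,0) | p2:(3,2)->(3,1) | p3:(1,1)->(2,1) | p4:(2,0)->(3,0)->EXIT
Step 3: p0:(3,2)->(3,1) | p1:(2,0)->(3,0)->EXIT | p2:(3,1)->(3,0)->EXIT | p3:(2,1)->(3,1) | p4:escaped
Step 4: p0:(3,1)->(3,0)->EXIT | p1:escaped | p2:escaped | p3:(3,1)->(3,0)->EXIT | p4:escaped

ESCAPED ESCAPED ESCAPED ESCAPED ESCAPED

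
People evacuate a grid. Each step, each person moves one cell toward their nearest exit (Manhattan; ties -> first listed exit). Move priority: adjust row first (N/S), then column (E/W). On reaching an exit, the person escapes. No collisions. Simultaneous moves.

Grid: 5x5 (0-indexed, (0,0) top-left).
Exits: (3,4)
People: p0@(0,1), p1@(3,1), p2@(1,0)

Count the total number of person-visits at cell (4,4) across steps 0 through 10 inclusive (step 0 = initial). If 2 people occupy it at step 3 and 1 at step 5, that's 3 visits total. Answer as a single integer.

Step 0: p0@(0,1) p1@(3,1) p2@(1,0) -> at (4,4): 0 [-], cum=0
Step 1: p0@(1,1) p1@(3,2) p2@(2,0) -> at (4,4): 0 [-], cum=0
Step 2: p0@(2,1) p1@(3,3) p2@(3,0) -> at (4,4): 0 [-], cum=0
Step 3: p0@(3,1) p1@ESC p2@(3,1) -> at (4,4): 0 [-], cum=0
Step 4: p0@(3,2) p1@ESC p2@(3,2) -> at (4,4): 0 [-], cum=0
Step 5: p0@(3,3) p1@ESC p2@(3,3) -> at (4,4): 0 [-], cum=0
Step 6: p0@ESC p1@ESC p2@ESC -> at (4,4): 0 [-], cum=0
Total visits = 0

Answer: 0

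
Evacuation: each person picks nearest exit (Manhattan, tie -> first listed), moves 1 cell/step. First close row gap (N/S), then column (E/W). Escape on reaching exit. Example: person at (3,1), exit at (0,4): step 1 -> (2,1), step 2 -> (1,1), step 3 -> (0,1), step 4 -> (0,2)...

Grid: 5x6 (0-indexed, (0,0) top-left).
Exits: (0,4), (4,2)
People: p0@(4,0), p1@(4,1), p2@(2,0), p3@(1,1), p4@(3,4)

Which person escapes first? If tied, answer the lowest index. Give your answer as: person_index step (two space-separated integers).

Answer: 1 1

Derivation:
Step 1: p0:(4,0)->(4,1) | p1:(4,1)->(4,2)->EXIT | p2:(2,0)->(3,0) | p3:(1,1)->(0,1) | p4:(3,4)->(2,4)
Step 2: p0:(4,1)->(4,2)->EXIT | p1:escaped | p2:(3,0)->(4,0) | p3:(0,1)->(0,2) | p4:(2,4)->(1,4)
Step 3: p0:escaped | p1:escaped | p2:(4,0)->(4,1) | p3:(0,2)->(0,3) | p4:(1,4)->(0,4)->EXIT
Step 4: p0:escaped | p1:escaped | p2:(4,1)->(4,2)->EXIT | p3:(0,3)->(0,4)->EXIT | p4:escaped
Exit steps: [2, 1, 4, 4, 3]
First to escape: p1 at step 1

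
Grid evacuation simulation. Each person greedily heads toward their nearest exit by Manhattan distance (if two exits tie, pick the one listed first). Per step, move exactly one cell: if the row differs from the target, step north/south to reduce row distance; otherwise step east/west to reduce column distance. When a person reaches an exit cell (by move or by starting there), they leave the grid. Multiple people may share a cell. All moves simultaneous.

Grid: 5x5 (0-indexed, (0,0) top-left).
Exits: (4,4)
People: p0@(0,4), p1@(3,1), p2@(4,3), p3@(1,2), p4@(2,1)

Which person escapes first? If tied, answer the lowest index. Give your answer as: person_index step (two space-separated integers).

Step 1: p0:(0,4)->(1,4) | p1:(3,1)->(4,1) | p2:(4,3)->(4,4)->EXIT | p3:(1,2)->(2,2) | p4:(2,1)->(3,1)
Step 2: p0:(1,4)->(2,4) | p1:(4,1)->(4,2) | p2:escaped | p3:(2,2)->(3,2) | p4:(3,1)->(4,1)
Step 3: p0:(2,4)->(3,4) | p1:(4,2)->(4,3) | p2:escaped | p3:(3,2)->(4,2) | p4:(4,1)->(4,2)
Step 4: p0:(3,4)->(4,4)->EXIT | p1:(4,3)->(4,4)->EXIT | p2:escaped | p3:(4,2)->(4,3) | p4:(4,2)->(4,3)
Step 5: p0:escaped | p1:escaped | p2:escaped | p3:(4,3)->(4,4)->EXIT | p4:(4,3)->(4,4)->EXIT
Exit steps: [4, 4, 1, 5, 5]
First to escape: p2 at step 1

Answer: 2 1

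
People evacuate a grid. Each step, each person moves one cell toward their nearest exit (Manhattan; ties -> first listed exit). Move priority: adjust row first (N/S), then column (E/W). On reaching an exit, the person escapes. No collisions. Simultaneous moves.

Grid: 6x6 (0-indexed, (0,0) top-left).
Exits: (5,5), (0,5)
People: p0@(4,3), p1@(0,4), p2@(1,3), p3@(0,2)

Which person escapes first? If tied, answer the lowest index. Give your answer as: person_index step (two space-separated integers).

Answer: 1 1

Derivation:
Step 1: p0:(4,3)->(5,3) | p1:(0,4)->(0,5)->EXIT | p2:(1,3)->(0,3) | p3:(0,2)->(0,3)
Step 2: p0:(5,3)->(5,4) | p1:escaped | p2:(0,3)->(0,4) | p3:(0,3)->(0,4)
Step 3: p0:(5,4)->(5,5)->EXIT | p1:escaped | p2:(0,4)->(0,5)->EXIT | p3:(0,4)->(0,5)->EXIT
Exit steps: [3, 1, 3, 3]
First to escape: p1 at step 1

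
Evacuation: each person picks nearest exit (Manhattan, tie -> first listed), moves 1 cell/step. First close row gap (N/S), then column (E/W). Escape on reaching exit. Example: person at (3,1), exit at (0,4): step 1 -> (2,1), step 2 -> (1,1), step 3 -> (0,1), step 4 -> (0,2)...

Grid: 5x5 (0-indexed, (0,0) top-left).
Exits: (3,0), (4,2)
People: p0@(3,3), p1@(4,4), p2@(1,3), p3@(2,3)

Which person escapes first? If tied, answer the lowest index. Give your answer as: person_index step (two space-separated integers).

Answer: 0 2

Derivation:
Step 1: p0:(3,3)->(4,3) | p1:(4,4)->(4,3) | p2:(1,3)->(2,3) | p3:(2,3)->(3,3)
Step 2: p0:(4,3)->(4,2)->EXIT | p1:(4,3)->(4,2)->EXIT | p2:(2,3)->(3,3) | p3:(3,3)->(4,3)
Step 3: p0:escaped | p1:escaped | p2:(3,3)->(4,3) | p3:(4,3)->(4,2)->EXIT
Step 4: p0:escaped | p1:escaped | p2:(4,3)->(4,2)->EXIT | p3:escaped
Exit steps: [2, 2, 4, 3]
First to escape: p0 at step 2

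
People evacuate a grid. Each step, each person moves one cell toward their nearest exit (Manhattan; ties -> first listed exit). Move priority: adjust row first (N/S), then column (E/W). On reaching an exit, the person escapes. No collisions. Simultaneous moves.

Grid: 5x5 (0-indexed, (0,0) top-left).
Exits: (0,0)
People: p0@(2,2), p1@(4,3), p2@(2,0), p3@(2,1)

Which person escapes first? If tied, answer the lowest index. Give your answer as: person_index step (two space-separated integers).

Answer: 2 2

Derivation:
Step 1: p0:(2,2)->(1,2) | p1:(4,3)->(3,3) | p2:(2,0)->(1,0) | p3:(2,1)->(1,1)
Step 2: p0:(1,2)->(0,2) | p1:(3,3)->(2,3) | p2:(1,0)->(0,0)->EXIT | p3:(1,1)->(0,1)
Step 3: p0:(0,2)->(0,1) | p1:(2,3)->(1,3) | p2:escaped | p3:(0,1)->(0,0)->EXIT
Step 4: p0:(0,1)->(0,0)->EXIT | p1:(1,3)->(0,3) | p2:escaped | p3:escaped
Step 5: p0:escaped | p1:(0,3)->(0,2) | p2:escaped | p3:escaped
Step 6: p0:escaped | p1:(0,2)->(0,1) | p2:escaped | p3:escaped
Step 7: p0:escaped | p1:(0,1)->(0,0)->EXIT | p2:escaped | p3:escaped
Exit steps: [4, 7, 2, 3]
First to escape: p2 at step 2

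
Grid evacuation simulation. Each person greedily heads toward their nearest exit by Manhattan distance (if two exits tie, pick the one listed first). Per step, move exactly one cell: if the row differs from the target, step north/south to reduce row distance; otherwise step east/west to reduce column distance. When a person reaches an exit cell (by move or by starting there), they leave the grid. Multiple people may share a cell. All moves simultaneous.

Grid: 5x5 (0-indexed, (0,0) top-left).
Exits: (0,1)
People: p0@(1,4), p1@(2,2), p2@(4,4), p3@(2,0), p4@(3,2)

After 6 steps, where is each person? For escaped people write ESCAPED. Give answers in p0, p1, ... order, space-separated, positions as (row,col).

Step 1: p0:(1,4)->(0,4) | p1:(2,2)->(1,2) | p2:(4,4)->(3,4) | p3:(2,0)->(1,0) | p4:(3,2)->(2,2)
Step 2: p0:(0,4)->(0,3) | p1:(1,2)->(0,2) | p2:(3,4)->(2,4) | p3:(1,0)->(0,0) | p4:(2,2)->(1,2)
Step 3: p0:(0,3)->(0,2) | p1:(0,2)->(0,1)->EXIT | p2:(2,4)->(1,4) | p3:(0,0)->(0,1)->EXIT | p4:(1,2)->(0,2)
Step 4: p0:(0,2)->(0,1)->EXIT | p1:escaped | p2:(1,4)->(0,4) | p3:escaped | p4:(0,2)->(0,1)->EXIT
Step 5: p0:escaped | p1:escaped | p2:(0,4)->(0,3) | p3:escaped | p4:escaped
Step 6: p0:escaped | p1:escaped | p2:(0,3)->(0,2) | p3:escaped | p4:escaped

ESCAPED ESCAPED (0,2) ESCAPED ESCAPED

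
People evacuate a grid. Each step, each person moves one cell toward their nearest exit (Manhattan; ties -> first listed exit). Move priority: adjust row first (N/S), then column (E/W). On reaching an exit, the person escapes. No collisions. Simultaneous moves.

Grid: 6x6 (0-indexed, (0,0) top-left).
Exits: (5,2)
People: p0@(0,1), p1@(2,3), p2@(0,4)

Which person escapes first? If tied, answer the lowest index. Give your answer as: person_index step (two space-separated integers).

Answer: 1 4

Derivation:
Step 1: p0:(0,1)->(1,1) | p1:(2,3)->(3,3) | p2:(0,4)->(1,4)
Step 2: p0:(1,1)->(2,1) | p1:(3,3)->(4,3) | p2:(1,4)->(2,4)
Step 3: p0:(2,1)->(3,1) | p1:(4,3)->(5,3) | p2:(2,4)->(3,4)
Step 4: p0:(3,1)->(4,1) | p1:(5,3)->(5,2)->EXIT | p2:(3,4)->(4,4)
Step 5: p0:(4,1)->(5,1) | p1:escaped | p2:(4,4)->(5,4)
Step 6: p0:(5,1)->(5,2)->EXIT | p1:escaped | p2:(5,4)->(5,3)
Step 7: p0:escaped | p1:escaped | p2:(5,3)->(5,2)->EXIT
Exit steps: [6, 4, 7]
First to escape: p1 at step 4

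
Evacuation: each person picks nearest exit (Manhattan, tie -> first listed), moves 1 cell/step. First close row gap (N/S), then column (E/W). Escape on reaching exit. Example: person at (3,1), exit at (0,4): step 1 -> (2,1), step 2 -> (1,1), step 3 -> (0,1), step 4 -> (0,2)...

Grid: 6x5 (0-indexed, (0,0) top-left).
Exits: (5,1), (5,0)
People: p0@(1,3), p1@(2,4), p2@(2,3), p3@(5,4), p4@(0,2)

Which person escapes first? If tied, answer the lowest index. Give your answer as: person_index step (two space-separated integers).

Answer: 3 3

Derivation:
Step 1: p0:(1,3)->(2,3) | p1:(2,4)->(3,4) | p2:(2,3)->(3,3) | p3:(5,4)->(5,3) | p4:(0,2)->(1,2)
Step 2: p0:(2,3)->(3,3) | p1:(3,4)->(4,4) | p2:(3,3)->(4,3) | p3:(5,3)->(5,2) | p4:(1,2)->(2,2)
Step 3: p0:(3,3)->(4,3) | p1:(4,4)->(5,4) | p2:(4,3)->(5,3) | p3:(5,2)->(5,1)->EXIT | p4:(2,2)->(3,2)
Step 4: p0:(4,3)->(5,3) | p1:(5,4)->(5,3) | p2:(5,3)->(5,2) | p3:escaped | p4:(3,2)->(4,2)
Step 5: p0:(5,3)->(5,2) | p1:(5,3)->(5,2) | p2:(5,2)->(5,1)->EXIT | p3:escaped | p4:(4,2)->(5,2)
Step 6: p0:(5,2)->(5,1)->EXIT | p1:(5,2)->(5,1)->EXIT | p2:escaped | p3:escaped | p4:(5,2)->(5,1)->EXIT
Exit steps: [6, 6, 5, 3, 6]
First to escape: p3 at step 3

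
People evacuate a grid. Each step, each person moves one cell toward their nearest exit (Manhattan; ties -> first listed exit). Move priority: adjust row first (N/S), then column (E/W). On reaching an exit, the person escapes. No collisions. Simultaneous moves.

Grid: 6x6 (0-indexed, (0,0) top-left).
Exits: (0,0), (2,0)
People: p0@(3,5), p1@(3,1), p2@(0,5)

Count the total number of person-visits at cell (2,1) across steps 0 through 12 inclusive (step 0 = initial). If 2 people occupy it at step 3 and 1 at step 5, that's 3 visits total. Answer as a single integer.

Answer: 2

Derivation:
Step 0: p0@(3,5) p1@(3,1) p2@(0,5) -> at (2,1): 0 [-], cum=0
Step 1: p0@(2,5) p1@(2,1) p2@(0,4) -> at (2,1): 1 [p1], cum=1
Step 2: p0@(2,4) p1@ESC p2@(0,3) -> at (2,1): 0 [-], cum=1
Step 3: p0@(2,3) p1@ESC p2@(0,2) -> at (2,1): 0 [-], cum=1
Step 4: p0@(2,2) p1@ESC p2@(0,1) -> at (2,1): 0 [-], cum=1
Step 5: p0@(2,1) p1@ESC p2@ESC -> at (2,1): 1 [p0], cum=2
Step 6: p0@ESC p1@ESC p2@ESC -> at (2,1): 0 [-], cum=2
Total visits = 2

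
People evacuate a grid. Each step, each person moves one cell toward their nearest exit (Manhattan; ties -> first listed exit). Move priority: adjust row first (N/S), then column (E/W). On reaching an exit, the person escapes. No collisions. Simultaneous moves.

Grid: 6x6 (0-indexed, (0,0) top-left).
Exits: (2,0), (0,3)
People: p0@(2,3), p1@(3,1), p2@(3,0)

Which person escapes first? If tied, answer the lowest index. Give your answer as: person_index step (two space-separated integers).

Step 1: p0:(2,3)->(1,3) | p1:(3,1)->(2,1) | p2:(3,0)->(2,0)->EXIT
Step 2: p0:(1,3)->(0,3)->EXIT | p1:(2,1)->(2,0)->EXIT | p2:escaped
Exit steps: [2, 2, 1]
First to escape: p2 at step 1

Answer: 2 1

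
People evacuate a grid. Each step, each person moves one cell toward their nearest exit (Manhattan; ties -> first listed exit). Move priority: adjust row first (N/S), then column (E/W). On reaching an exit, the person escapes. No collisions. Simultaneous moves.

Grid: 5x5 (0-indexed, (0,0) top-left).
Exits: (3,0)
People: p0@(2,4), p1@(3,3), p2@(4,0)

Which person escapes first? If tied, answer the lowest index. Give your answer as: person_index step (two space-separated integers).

Answer: 2 1

Derivation:
Step 1: p0:(2,4)->(3,4) | p1:(3,3)->(3,2) | p2:(4,0)->(3,0)->EXIT
Step 2: p0:(3,4)->(3,3) | p1:(3,2)->(3,1) | p2:escaped
Step 3: p0:(3,3)->(3,2) | p1:(3,1)->(3,0)->EXIT | p2:escaped
Step 4: p0:(3,2)->(3,1) | p1:escaped | p2:escaped
Step 5: p0:(3,1)->(3,0)->EXIT | p1:escaped | p2:escaped
Exit steps: [5, 3, 1]
First to escape: p2 at step 1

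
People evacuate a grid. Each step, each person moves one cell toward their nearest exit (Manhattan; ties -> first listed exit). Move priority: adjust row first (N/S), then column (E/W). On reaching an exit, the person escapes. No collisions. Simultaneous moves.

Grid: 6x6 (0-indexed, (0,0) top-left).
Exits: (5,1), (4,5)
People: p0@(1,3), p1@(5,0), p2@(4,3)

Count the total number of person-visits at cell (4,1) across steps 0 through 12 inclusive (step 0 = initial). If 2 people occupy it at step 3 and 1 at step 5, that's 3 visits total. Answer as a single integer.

Answer: 0

Derivation:
Step 0: p0@(1,3) p1@(5,0) p2@(4,3) -> at (4,1): 0 [-], cum=0
Step 1: p0@(2,3) p1@ESC p2@(4,4) -> at (4,1): 0 [-], cum=0
Step 2: p0@(3,3) p1@ESC p2@ESC -> at (4,1): 0 [-], cum=0
Step 3: p0@(4,3) p1@ESC p2@ESC -> at (4,1): 0 [-], cum=0
Step 4: p0@(4,4) p1@ESC p2@ESC -> at (4,1): 0 [-], cum=0
Step 5: p0@ESC p1@ESC p2@ESC -> at (4,1): 0 [-], cum=0
Total visits = 0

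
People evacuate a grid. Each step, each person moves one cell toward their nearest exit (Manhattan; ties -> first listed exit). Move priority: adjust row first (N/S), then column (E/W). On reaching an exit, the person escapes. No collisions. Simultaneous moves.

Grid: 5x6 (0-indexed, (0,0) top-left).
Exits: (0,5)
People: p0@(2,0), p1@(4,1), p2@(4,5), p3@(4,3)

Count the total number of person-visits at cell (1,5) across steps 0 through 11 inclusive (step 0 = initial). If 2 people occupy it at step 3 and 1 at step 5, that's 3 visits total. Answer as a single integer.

Answer: 1

Derivation:
Step 0: p0@(2,0) p1@(4,1) p2@(4,5) p3@(4,3) -> at (1,5): 0 [-], cum=0
Step 1: p0@(1,0) p1@(3,1) p2@(3,5) p3@(3,3) -> at (1,5): 0 [-], cum=0
Step 2: p0@(0,0) p1@(2,1) p2@(2,5) p3@(2,3) -> at (1,5): 0 [-], cum=0
Step 3: p0@(0,1) p1@(1,1) p2@(1,5) p3@(1,3) -> at (1,5): 1 [p2], cum=1
Step 4: p0@(0,2) p1@(0,1) p2@ESC p3@(0,3) -> at (1,5): 0 [-], cum=1
Step 5: p0@(0,3) p1@(0,2) p2@ESC p3@(0,4) -> at (1,5): 0 [-], cum=1
Step 6: p0@(0,4) p1@(0,3) p2@ESC p3@ESC -> at (1,5): 0 [-], cum=1
Step 7: p0@ESC p1@(0,4) p2@ESC p3@ESC -> at (1,5): 0 [-], cum=1
Step 8: p0@ESC p1@ESC p2@ESC p3@ESC -> at (1,5): 0 [-], cum=1
Total visits = 1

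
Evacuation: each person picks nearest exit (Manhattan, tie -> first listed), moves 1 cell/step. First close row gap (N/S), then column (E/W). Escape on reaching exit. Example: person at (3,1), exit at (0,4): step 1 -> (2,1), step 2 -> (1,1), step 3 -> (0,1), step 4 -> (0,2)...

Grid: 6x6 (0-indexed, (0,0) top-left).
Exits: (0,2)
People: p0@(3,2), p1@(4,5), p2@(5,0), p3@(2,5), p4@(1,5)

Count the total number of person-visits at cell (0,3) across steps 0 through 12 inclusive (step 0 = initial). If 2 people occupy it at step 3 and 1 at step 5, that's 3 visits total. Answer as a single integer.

Step 0: p0@(3,2) p1@(4,5) p2@(5,0) p3@(2,5) p4@(1,5) -> at (0,3): 0 [-], cum=0
Step 1: p0@(2,2) p1@(3,5) p2@(4,0) p3@(1,5) p4@(0,5) -> at (0,3): 0 [-], cum=0
Step 2: p0@(1,2) p1@(2,5) p2@(3,0) p3@(0,5) p4@(0,4) -> at (0,3): 0 [-], cum=0
Step 3: p0@ESC p1@(1,5) p2@(2,0) p3@(0,4) p4@(0,3) -> at (0,3): 1 [p4], cum=1
Step 4: p0@ESC p1@(0,5) p2@(1,0) p3@(0,3) p4@ESC -> at (0,3): 1 [p3], cum=2
Step 5: p0@ESC p1@(0,4) p2@(0,0) p3@ESC p4@ESC -> at (0,3): 0 [-], cum=2
Step 6: p0@ESC p1@(0,3) p2@(0,1) p3@ESC p4@ESC -> at (0,3): 1 [p1], cum=3
Step 7: p0@ESC p1@ESC p2@ESC p3@ESC p4@ESC -> at (0,3): 0 [-], cum=3
Total visits = 3

Answer: 3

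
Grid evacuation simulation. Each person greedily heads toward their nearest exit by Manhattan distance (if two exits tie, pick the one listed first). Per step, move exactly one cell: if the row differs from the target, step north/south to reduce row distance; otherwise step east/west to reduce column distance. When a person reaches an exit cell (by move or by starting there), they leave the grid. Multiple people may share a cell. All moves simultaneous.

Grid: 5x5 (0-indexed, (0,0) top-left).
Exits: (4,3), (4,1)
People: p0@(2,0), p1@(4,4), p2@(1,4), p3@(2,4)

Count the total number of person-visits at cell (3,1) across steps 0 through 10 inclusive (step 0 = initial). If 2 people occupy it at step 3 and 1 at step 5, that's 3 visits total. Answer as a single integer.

Answer: 0

Derivation:
Step 0: p0@(2,0) p1@(4,4) p2@(1,4) p3@(2,4) -> at (3,1): 0 [-], cum=0
Step 1: p0@(3,0) p1@ESC p2@(2,4) p3@(3,4) -> at (3,1): 0 [-], cum=0
Step 2: p0@(4,0) p1@ESC p2@(3,4) p3@(4,4) -> at (3,1): 0 [-], cum=0
Step 3: p0@ESC p1@ESC p2@(4,4) p3@ESC -> at (3,1): 0 [-], cum=0
Step 4: p0@ESC p1@ESC p2@ESC p3@ESC -> at (3,1): 0 [-], cum=0
Total visits = 0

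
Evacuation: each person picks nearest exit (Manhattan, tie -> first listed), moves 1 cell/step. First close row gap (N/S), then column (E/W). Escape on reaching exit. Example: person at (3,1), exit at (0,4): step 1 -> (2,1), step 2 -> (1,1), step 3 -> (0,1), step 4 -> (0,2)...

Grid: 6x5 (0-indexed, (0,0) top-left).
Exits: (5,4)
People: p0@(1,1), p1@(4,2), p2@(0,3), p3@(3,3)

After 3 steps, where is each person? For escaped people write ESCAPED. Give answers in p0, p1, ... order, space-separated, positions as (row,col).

Step 1: p0:(1,1)->(2,1) | p1:(4,2)->(5,2) | p2:(0,3)->(1,3) | p3:(3,3)->(4,3)
Step 2: p0:(2,1)->(3,1) | p1:(5,2)->(5,3) | p2:(1,3)->(2,3) | p3:(4,3)->(5,3)
Step 3: p0:(3,1)->(4,1) | p1:(5,3)->(5,4)->EXIT | p2:(2,3)->(3,3) | p3:(5,3)->(5,4)->EXIT

(4,1) ESCAPED (3,3) ESCAPED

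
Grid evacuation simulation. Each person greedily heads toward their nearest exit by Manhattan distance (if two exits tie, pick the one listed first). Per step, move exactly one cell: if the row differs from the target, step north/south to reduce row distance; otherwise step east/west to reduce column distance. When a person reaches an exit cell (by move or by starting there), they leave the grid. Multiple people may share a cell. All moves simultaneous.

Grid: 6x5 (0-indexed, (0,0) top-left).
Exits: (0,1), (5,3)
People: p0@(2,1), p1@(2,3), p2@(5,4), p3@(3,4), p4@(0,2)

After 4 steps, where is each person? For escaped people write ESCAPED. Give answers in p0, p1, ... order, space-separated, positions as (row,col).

Step 1: p0:(2,1)->(1,1) | p1:(2,3)->(3,3) | p2:(5,4)->(5,3)->EXIT | p3:(3,4)->(4,4) | p4:(0,2)->(0,1)->EXIT
Step 2: p0:(1,1)->(0,1)->EXIT | p1:(3,3)->(4,3) | p2:escaped | p3:(4,4)->(5,4) | p4:escaped
Step 3: p0:escaped | p1:(4,3)->(5,3)->EXIT | p2:escaped | p3:(5,4)->(5,3)->EXIT | p4:escaped

ESCAPED ESCAPED ESCAPED ESCAPED ESCAPED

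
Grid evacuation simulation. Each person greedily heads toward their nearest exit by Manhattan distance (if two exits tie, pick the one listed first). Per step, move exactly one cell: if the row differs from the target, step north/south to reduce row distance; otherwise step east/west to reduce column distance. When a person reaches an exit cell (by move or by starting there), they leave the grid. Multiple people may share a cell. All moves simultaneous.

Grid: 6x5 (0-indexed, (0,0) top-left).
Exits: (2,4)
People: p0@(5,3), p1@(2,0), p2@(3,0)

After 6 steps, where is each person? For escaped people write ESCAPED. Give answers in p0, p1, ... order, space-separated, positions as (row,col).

Step 1: p0:(5,3)->(4,3) | p1:(2,0)->(2,1) | p2:(3,0)->(2,0)
Step 2: p0:(4,3)->(3,3) | p1:(2,1)->(2,2) | p2:(2,0)->(2,1)
Step 3: p0:(3,3)->(2,3) | p1:(2,2)->(2,3) | p2:(2,1)->(2,2)
Step 4: p0:(2,3)->(2,4)->EXIT | p1:(2,3)->(2,4)->EXIT | p2:(2,2)->(2,3)
Step 5: p0:escaped | p1:escaped | p2:(2,3)->(2,4)->EXIT

ESCAPED ESCAPED ESCAPED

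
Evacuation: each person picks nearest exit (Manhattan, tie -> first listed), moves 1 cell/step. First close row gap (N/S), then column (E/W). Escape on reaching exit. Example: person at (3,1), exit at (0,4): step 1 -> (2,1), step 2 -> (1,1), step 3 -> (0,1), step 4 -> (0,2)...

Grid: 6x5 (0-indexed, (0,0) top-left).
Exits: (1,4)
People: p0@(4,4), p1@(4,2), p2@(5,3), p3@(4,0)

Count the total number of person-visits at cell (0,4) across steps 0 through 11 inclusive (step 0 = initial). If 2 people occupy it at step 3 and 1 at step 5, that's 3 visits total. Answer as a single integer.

Step 0: p0@(4,4) p1@(4,2) p2@(5,3) p3@(4,0) -> at (0,4): 0 [-], cum=0
Step 1: p0@(3,4) p1@(3,2) p2@(4,3) p3@(3,0) -> at (0,4): 0 [-], cum=0
Step 2: p0@(2,4) p1@(2,2) p2@(3,3) p3@(2,0) -> at (0,4): 0 [-], cum=0
Step 3: p0@ESC p1@(1,2) p2@(2,3) p3@(1,0) -> at (0,4): 0 [-], cum=0
Step 4: p0@ESC p1@(1,3) p2@(1,3) p3@(1,1) -> at (0,4): 0 [-], cum=0
Step 5: p0@ESC p1@ESC p2@ESC p3@(1,2) -> at (0,4): 0 [-], cum=0
Step 6: p0@ESC p1@ESC p2@ESC p3@(1,3) -> at (0,4): 0 [-], cum=0
Step 7: p0@ESC p1@ESC p2@ESC p3@ESC -> at (0,4): 0 [-], cum=0
Total visits = 0

Answer: 0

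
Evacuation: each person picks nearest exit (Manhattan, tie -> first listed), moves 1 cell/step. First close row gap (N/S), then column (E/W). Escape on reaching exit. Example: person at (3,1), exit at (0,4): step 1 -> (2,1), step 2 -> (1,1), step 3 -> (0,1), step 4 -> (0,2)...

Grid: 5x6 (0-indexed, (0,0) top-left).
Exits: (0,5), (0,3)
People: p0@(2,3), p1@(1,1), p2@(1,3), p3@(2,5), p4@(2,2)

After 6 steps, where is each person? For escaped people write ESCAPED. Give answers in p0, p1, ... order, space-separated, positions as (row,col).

Step 1: p0:(2,3)->(1,3) | p1:(1,1)->(0,1) | p2:(1,3)->(0,3)->EXIT | p3:(2,5)->(1,5) | p4:(2,2)->(1,2)
Step 2: p0:(1,3)->(0,3)->EXIT | p1:(0,1)->(0,2) | p2:escaped | p3:(1,5)->(0,5)->EXIT | p4:(1,2)->(0,2)
Step 3: p0:escaped | p1:(0,2)->(0,3)->EXIT | p2:escaped | p3:escaped | p4:(0,2)->(0,3)->EXIT

ESCAPED ESCAPED ESCAPED ESCAPED ESCAPED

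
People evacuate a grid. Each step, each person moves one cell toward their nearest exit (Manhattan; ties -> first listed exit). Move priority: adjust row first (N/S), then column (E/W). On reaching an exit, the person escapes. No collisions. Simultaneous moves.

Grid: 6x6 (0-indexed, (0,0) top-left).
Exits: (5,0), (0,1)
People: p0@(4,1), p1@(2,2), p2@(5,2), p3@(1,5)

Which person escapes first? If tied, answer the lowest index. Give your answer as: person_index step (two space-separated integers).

Step 1: p0:(4,1)->(5,1) | p1:(2,2)->(1,2) | p2:(5,2)->(5,1) | p3:(1,5)->(0,5)
Step 2: p0:(5,1)->(5,0)->EXIT | p1:(1,2)->(0,2) | p2:(5,1)->(5,0)->EXIT | p3:(0,5)->(0,4)
Step 3: p0:escaped | p1:(0,2)->(0,1)->EXIT | p2:escaped | p3:(0,4)->(0,3)
Step 4: p0:escaped | p1:escaped | p2:escaped | p3:(0,3)->(0,2)
Step 5: p0:escaped | p1:escaped | p2:escaped | p3:(0,2)->(0,1)->EXIT
Exit steps: [2, 3, 2, 5]
First to escape: p0 at step 2

Answer: 0 2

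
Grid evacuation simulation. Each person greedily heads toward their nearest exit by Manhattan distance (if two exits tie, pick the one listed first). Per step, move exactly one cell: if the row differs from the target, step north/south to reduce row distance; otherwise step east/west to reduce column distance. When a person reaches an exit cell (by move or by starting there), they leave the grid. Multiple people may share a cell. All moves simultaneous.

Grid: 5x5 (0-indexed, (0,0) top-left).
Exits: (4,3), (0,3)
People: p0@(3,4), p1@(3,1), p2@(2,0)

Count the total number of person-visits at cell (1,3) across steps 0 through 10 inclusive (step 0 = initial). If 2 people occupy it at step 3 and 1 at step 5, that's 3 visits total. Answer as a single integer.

Step 0: p0@(3,4) p1@(3,1) p2@(2,0) -> at (1,3): 0 [-], cum=0
Step 1: p0@(4,4) p1@(4,1) p2@(3,0) -> at (1,3): 0 [-], cum=0
Step 2: p0@ESC p1@(4,2) p2@(4,0) -> at (1,3): 0 [-], cum=0
Step 3: p0@ESC p1@ESC p2@(4,1) -> at (1,3): 0 [-], cum=0
Step 4: p0@ESC p1@ESC p2@(4,2) -> at (1,3): 0 [-], cum=0
Step 5: p0@ESC p1@ESC p2@ESC -> at (1,3): 0 [-], cum=0
Total visits = 0

Answer: 0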